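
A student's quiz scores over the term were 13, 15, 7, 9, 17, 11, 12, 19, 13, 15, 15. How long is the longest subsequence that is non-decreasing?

Track the smallest tail for each achievable length (allowing ties):
13 → extends → [13]
15 → extends → [13, 15]
7 → replaces 13 → [7, 15]
9 → replaces 15 → [7, 9]
17 → extends → [7, 9, 17]
11 → replaces 17 → [7, 9, 11]
12 → extends → [7, 9, 11, 12]
19 → extends → [7, 9, 11, 12, 19]
13 → replaces 19 → [7, 9, 11, 12, 13]
15 → extends → [7, 9, 11, 12, 13, 15]
15 → extends → [7, 9, 11, 12, 13, 15, 15]
Seven tails, so the longest non-decreasing subsequence has length 7 (e.g. 7, 9, 11, 12, 13, 15, 15).

7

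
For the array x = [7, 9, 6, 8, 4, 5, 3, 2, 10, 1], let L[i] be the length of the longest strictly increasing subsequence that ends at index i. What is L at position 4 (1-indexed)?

2

dp[i] = 1 + max{dp[j] : j<i, x[j]<x[i]} (or 1 if no such j):
i:      1  2  3  4  5  6  7  8  9 10
x[i]:   7  9  6  8  4  5  3  2 10  1
dp:     1  2  1  2  1  2  1  1  3  1
At index 4 the value is 2.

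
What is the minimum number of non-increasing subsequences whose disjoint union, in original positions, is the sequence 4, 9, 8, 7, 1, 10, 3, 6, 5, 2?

Place each on the leftmost legal pile:
4 → new pile 1 (tops now [4])
9 → new pile 2 (tops now [4, 9])
8 → pile 2 (tops now [4, 8])
7 → pile 2 (tops now [4, 7])
1 → pile 1 (tops now [1, 7])
10 → new pile 3 (tops now [1, 7, 10])
3 → pile 2 (tops now [1, 3, 10])
6 → pile 3 (tops now [1, 3, 6])
5 → pile 3 (tops now [1, 3, 5])
2 → pile 2 (tops now [1, 2, 5])
Three piles.

3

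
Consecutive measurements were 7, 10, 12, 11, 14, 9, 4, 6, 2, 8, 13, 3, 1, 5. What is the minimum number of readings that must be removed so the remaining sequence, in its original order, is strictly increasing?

Fewest deletions = n − (longest strictly increasing subsequence).
Patience tails:
7 → extends → [7]
10 → extends → [7, 10]
12 → extends → [7, 10, 12]
11 → replaces 12 → [7, 10, 11]
14 → extends → [7, 10, 11, 14]
9 → replaces 10 → [7, 9, 11, 14]
4 → replaces 7 → [4, 9, 11, 14]
6 → replaces 9 → [4, 6, 11, 14]
2 → replaces 4 → [2, 6, 11, 14]
8 → replaces 11 → [2, 6, 8, 14]
13 → replaces 14 → [2, 6, 8, 13]
3 → replaces 6 → [2, 3, 8, 13]
1 → replaces 2 → [1, 3, 8, 13]
5 → replaces 8 → [1, 3, 5, 13]
Longest strictly increasing subsequence has length 4, so deletions = 14 − 4 = 10.

10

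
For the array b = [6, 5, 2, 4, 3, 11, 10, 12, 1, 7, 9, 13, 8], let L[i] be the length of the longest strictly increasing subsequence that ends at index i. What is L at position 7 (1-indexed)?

3

dp[i] = 1 + max{dp[j] : j<i, b[j]<b[i]} (or 1 if no such j):
i:      1  2  3  4  5  6  7  8  9 10 11 12 13
b[i]:   6  5  2  4  3 11 10 12  1  7  9 13  8
dp:     1  1  1  2  2  3  3  4  1  3  4  5  4
At index 7 the value is 3.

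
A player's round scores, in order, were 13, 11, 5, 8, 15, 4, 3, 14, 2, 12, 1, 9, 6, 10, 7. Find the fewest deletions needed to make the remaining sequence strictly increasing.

Fewest deletions = n − (longest strictly increasing subsequence).
Patience tails:
13 → extends → [13]
11 → replaces 13 → [11]
5 → replaces 11 → [5]
8 → extends → [5, 8]
15 → extends → [5, 8, 15]
4 → replaces 5 → [4, 8, 15]
3 → replaces 4 → [3, 8, 15]
14 → replaces 15 → [3, 8, 14]
2 → replaces 3 → [2, 8, 14]
12 → replaces 14 → [2, 8, 12]
1 → replaces 2 → [1, 8, 12]
9 → replaces 12 → [1, 8, 9]
6 → replaces 8 → [1, 6, 9]
10 → extends → [1, 6, 9, 10]
7 → replaces 9 → [1, 6, 7, 10]
Longest strictly increasing subsequence has length 4, so deletions = 15 − 4 = 11.

11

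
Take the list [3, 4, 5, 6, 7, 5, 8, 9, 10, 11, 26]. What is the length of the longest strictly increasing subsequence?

10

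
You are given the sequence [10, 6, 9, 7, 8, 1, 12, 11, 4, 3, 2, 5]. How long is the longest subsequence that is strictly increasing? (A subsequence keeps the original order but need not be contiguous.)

Let dp[i] be the length of the longest such subsequence ending at index i:
i:      1  2  3  4  5  6  7  8  9 10 11 12
a[i]:  10  6  9  7  8  1 12 11  4  3  2  5
dp:     1  1  2  2  3  1  4  4  2  2  2  3
Maximum dp value is 4.

4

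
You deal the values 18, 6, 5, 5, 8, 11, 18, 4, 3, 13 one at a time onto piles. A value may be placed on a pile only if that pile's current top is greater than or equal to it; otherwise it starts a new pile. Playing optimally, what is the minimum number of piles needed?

Place each on the leftmost legal pile:
18 → new pile 1 (tops now [18])
6 → pile 1 (tops now [6])
5 → pile 1 (tops now [5])
5 → pile 1 (tops now [5])
8 → new pile 2 (tops now [5, 8])
11 → new pile 3 (tops now [5, 8, 11])
18 → new pile 4 (tops now [5, 8, 11, 18])
4 → pile 1 (tops now [4, 8, 11, 18])
3 → pile 1 (tops now [3, 8, 11, 18])
13 → pile 4 (tops now [3, 8, 11, 13])
Four piles.

4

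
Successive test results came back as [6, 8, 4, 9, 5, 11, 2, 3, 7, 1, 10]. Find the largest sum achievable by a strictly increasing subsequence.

Let S[i] be the best sum of a strictly increasing subsequence ending at i:
i:      1  2  3  4  5  6  7  8  9 10 11
a[i]:   6  8  4  9  5 11  2  3  7  1 10
S:      6 14  4 23  9 34  2  5 16  1 33
Maximum is 34 (e.g. 6 + 8 + 9 + 11).

34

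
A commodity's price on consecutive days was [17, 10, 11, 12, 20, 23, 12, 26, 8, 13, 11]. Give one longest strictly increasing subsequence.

10, 11, 12, 20, 23, 26

Patience tails give the LIS length; then backtrack through the dp parents:
17 → extends → [17]
10 → replaces 17 → [10]
11 → extends → [10, 11]
12 → extends → [10, 11, 12]
20 → extends → [10, 11, 12, 20]
23 → extends → [10, 11, 12, 20, 23]
12 → already a tail → [10, 11, 12, 20, 23]
26 → extends → [10, 11, 12, 20, 23, 26]
8 → replaces 10 → [8, 11, 12, 20, 23, 26]
13 → replaces 20 → [8, 11, 12, 13, 23, 26]
11 → already a tail → [8, 11, 12, 13, 23, 26]
Length 6; one witness is 10, 11, 12, 20, 23, 26.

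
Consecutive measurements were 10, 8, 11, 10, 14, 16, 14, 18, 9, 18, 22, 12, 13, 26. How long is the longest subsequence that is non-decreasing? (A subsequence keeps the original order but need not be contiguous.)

Let dp[i] be the length of the longest such subsequence ending at index i:
i:      1  2  3  4  5  6  7  8  9 10 11 12 13 14
a[i]:  10  8 11 10 14 16 14 18  9 18 22 12 13 26
dp:     1  1  2  2  3  4  4  5  2  6  7  3  4  8
Maximum dp value is 8.

8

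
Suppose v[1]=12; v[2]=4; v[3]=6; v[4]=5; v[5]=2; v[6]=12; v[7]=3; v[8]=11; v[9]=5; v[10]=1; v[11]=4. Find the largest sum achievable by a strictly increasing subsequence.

22

Let S[i] be the best sum of a strictly increasing subsequence ending at i:
i:      1  2  3  4  5  6  7  8  9 10 11
v[i]:  12  4  6  5  2 12  3 11  5  1  4
S:     12  4 10  9  2 22  5 21 10  1  9
Maximum is 22 (e.g. 4 + 6 + 12).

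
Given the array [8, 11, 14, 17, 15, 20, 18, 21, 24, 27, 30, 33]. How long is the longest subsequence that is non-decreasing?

Let dp[i] be the length of the longest such subsequence ending at index i:
i:      1  2  3  4  5  6  7  8  9 10 11 12
a[i]:   8 11 14 17 15 20 18 21 24 27 30 33
dp:     1  2  3  4  4  5  5  6  7  8  9 10
Maximum dp value is 10.

10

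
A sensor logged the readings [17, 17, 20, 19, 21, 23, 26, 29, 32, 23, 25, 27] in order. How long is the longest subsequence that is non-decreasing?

Track the smallest tail for each achievable length (allowing ties):
17 → extends → [17]
17 → extends → [17, 17]
20 → extends → [17, 17, 20]
19 → replaces 20 → [17, 17, 19]
21 → extends → [17, 17, 19, 21]
23 → extends → [17, 17, 19, 21, 23]
26 → extends → [17, 17, 19, 21, 23, 26]
29 → extends → [17, 17, 19, 21, 23, 26, 29]
32 → extends → [17, 17, 19, 21, 23, 26, 29, 32]
23 → replaces 26 → [17, 17, 19, 21, 23, 23, 29, 32]
25 → replaces 29 → [17, 17, 19, 21, 23, 23, 25, 32]
27 → replaces 32 → [17, 17, 19, 21, 23, 23, 25, 27]
Eight tails, so the longest non-decreasing subsequence has length 8 (e.g. 17, 17, 20, 21, 23, 26, 29, 32).

8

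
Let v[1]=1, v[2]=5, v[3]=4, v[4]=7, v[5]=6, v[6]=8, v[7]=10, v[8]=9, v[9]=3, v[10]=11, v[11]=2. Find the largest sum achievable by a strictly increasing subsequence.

Let S[i] be the best sum of a strictly increasing subsequence ending at i:
i:      1  2  3  4  5  6  7  8  9 10 11
v[i]:   1  5  4  7  6  8 10  9  3 11  2
S:      1  6  5 13 12 21 31 30  4 42  3
Maximum is 42 (e.g. 1 + 5 + 7 + 8 + 10 + 11).

42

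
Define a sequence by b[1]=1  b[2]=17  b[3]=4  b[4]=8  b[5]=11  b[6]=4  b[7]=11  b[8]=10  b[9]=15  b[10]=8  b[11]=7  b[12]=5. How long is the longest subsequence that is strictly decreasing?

6

Let dp[i] be the longest strictly decreasing subsequence ending at i:
i:      1  2  3  4  5  6  7  8  9 10 11 12
b[i]:   1 17  4  8 11  4 11 10 15  8  7  5
dp:     1  1  2  2  2  3  2  3  2  4  5  6
Maximum is 6.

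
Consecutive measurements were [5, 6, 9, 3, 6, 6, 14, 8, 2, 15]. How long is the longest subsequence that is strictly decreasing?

3

Let dp[i] be the longest strictly decreasing subsequence ending at i:
i:      1  2  3  4  5  6  7  8  9 10
a[i]:   5  6  9  3  6  6 14  8  2 15
dp:     1  1  1  2  2  2  1  2  3  1
Maximum is 3.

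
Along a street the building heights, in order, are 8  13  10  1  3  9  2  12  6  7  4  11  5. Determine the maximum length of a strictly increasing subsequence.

Track the smallest tail for each achievable length (strict):
8 → extends → [8]
13 → extends → [8, 13]
10 → replaces 13 → [8, 10]
1 → replaces 8 → [1, 10]
3 → replaces 10 → [1, 3]
9 → extends → [1, 3, 9]
2 → replaces 3 → [1, 2, 9]
12 → extends → [1, 2, 9, 12]
6 → replaces 9 → [1, 2, 6, 12]
7 → replaces 12 → [1, 2, 6, 7]
4 → replaces 6 → [1, 2, 4, 7]
11 → extends → [1, 2, 4, 7, 11]
5 → replaces 7 → [1, 2, 4, 5, 11]
Five tails, so the longest strictly increasing subsequence has length 5 (e.g. 1, 3, 6, 7, 11).

5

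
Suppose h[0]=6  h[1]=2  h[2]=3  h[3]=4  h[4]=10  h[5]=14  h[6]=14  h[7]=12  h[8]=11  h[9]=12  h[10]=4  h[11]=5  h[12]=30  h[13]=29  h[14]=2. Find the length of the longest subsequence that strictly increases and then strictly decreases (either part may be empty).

9

inc[i] = longest strictly increasing subsequence ending at i; dec[i] = longest strictly decreasing subsequence starting at i:
i:      0  1  2  3  4  5  6  7  8  9 10 11 12 13 14
h[i]:   6  2  3  4 10 14 14 12 11 12  4  5 30 29  2
inc:    1  1  2  3  4  5  5  5  5  6  3  4  7  7  1
dec:    3  1  2  2  3  5  5  4  3  3  2  2  3  2  1
Best peak at i=5 (value 14): inc=5, dec=5, length 5+5−1 = 9.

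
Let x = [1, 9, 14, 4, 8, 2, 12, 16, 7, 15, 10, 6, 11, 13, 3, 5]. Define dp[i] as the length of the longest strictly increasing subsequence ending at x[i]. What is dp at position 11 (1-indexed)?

dp[i] = 1 + max{dp[j] : j<i, x[j]<x[i]} (or 1 if no such j):
i:      1  2  3  4  5  6  7  8  9 10 11 12 13 14 15 16
x[i]:   1  9 14  4  8  2 12 16  7 15 10  6 11 13  3  5
dp:     1  2  3  2  3  2  4  5  3  5  4  3  5  6  3  4
At index 11 the value is 4.

4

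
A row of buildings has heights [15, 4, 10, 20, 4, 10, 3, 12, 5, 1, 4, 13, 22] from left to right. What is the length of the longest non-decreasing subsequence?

Track the smallest tail for each achievable length (allowing ties):
15 → extends → [15]
4 → replaces 15 → [4]
10 → extends → [4, 10]
20 → extends → [4, 10, 20]
4 → replaces 10 → [4, 4, 20]
10 → replaces 20 → [4, 4, 10]
3 → replaces 4 → [3, 4, 10]
12 → extends → [3, 4, 10, 12]
5 → replaces 10 → [3, 4, 5, 12]
1 → replaces 3 → [1, 4, 5, 12]
4 → replaces 5 → [1, 4, 4, 12]
13 → extends → [1, 4, 4, 12, 13]
22 → extends → [1, 4, 4, 12, 13, 22]
Six tails, so the longest non-decreasing subsequence has length 6 (e.g. 4, 10, 10, 12, 13, 22).

6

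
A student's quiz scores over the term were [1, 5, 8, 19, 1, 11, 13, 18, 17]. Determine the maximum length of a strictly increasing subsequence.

6

Track the smallest tail for each achievable length (strict):
1 → extends → [1]
5 → extends → [1, 5]
8 → extends → [1, 5, 8]
19 → extends → [1, 5, 8, 19]
1 → already a tail → [1, 5, 8, 19]
11 → replaces 19 → [1, 5, 8, 11]
13 → extends → [1, 5, 8, 11, 13]
18 → extends → [1, 5, 8, 11, 13, 18]
17 → replaces 18 → [1, 5, 8, 11, 13, 17]
Six tails, so the longest strictly increasing subsequence has length 6 (e.g. 1, 5, 8, 11, 13, 18).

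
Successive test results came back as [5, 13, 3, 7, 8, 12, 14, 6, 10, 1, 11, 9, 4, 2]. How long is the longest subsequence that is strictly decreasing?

Negate each value so 'decreasing' becomes 'increasing', then run patience tails on the negated sequence:
-5 → extends → [-5]
-13 → replaces -5 → [-13]
-3 → extends → [-13, -3]
-7 → replaces -3 → [-13, -7]
-8 → replaces -7 → [-13, -8]
-12 → replaces -8 → [-13, -12]
-14 → replaces -13 → [-14, -12]
-6 → extends → [-14, -12, -6]
-10 → replaces -6 → [-14, -12, -10]
-1 → extends → [-14, -12, -10, -1]
-11 → replaces -10 → [-14, -12, -11, -1]
-9 → replaces -1 → [-14, -12, -11, -9]
-4 → extends → [-14, -12, -11, -9, -4]
-2 → extends → [-14, -12, -11, -9, -4, -2]
Six tails, so the longest strictly decreasing subsequence of the original has length 6.

6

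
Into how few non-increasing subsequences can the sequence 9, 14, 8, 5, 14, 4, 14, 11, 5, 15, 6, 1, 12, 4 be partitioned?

4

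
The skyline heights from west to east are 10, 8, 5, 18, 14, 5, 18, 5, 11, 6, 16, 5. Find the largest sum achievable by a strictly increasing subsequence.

42

Let S[i] be the best sum of a strictly increasing subsequence ending at i:
i:      1  2  3  4  5  6  7  8  9 10 11 12
a[i]:  10  8  5 18 14  5 18  5 11  6 16  5
S:     10  8  5 28 24  5 42  5 21 11 40  5
Maximum is 42 (e.g. 10 + 14 + 18).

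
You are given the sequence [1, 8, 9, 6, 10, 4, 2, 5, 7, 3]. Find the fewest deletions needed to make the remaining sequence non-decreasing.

Fewest deletions = n − (longest non-decreasing subsequence).
i:      1  2  3  4  5  6  7  8  9 10
a[i]:   1  8  9  6 10  4  2  5  7  3
dp:     1  2  3  2  4  2  2  3  4  3
max dp = 4, so deletions = 10 − 4 = 6.

6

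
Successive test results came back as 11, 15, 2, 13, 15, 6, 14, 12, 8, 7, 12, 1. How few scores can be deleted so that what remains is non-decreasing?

8

Fewest deletions = n − (longest non-decreasing subsequence).
i:      1  2  3  4  5  6  7  8  9 10 11 12
a[i]:  11 15  2 13 15  6 14 12  8  7 12  1
dp:     1  2  1  2  3  2  3  3  3  3  4  1
max dp = 4, so deletions = 12 − 4 = 8.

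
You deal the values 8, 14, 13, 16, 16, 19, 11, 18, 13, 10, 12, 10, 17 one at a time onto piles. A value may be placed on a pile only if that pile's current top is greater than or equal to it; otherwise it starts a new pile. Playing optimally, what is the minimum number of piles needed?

Place each on the leftmost legal pile:
8 → new pile 1 (tops now [8])
14 → new pile 2 (tops now [8, 14])
13 → pile 2 (tops now [8, 13])
16 → new pile 3 (tops now [8, 13, 16])
16 → pile 3 (tops now [8, 13, 16])
19 → new pile 4 (tops now [8, 13, 16, 19])
11 → pile 2 (tops now [8, 11, 16, 19])
18 → pile 4 (tops now [8, 11, 16, 18])
13 → pile 3 (tops now [8, 11, 13, 18])
10 → pile 2 (tops now [8, 10, 13, 18])
12 → pile 3 (tops now [8, 10, 12, 18])
10 → pile 2 (tops now [8, 10, 12, 18])
17 → pile 4 (tops now [8, 10, 12, 17])
Four piles.

4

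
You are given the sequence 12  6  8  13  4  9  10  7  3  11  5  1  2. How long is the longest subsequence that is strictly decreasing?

5

Let dp[i] be the longest strictly decreasing subsequence ending at i:
i:      1  2  3  4  5  6  7  8  9 10 11 12 13
a[i]:  12  6  8 13  4  9 10  7  3 11  5  1  2
dp:     1  2  2  1  3  2  2  3  4  2  4  5  5
Maximum is 5.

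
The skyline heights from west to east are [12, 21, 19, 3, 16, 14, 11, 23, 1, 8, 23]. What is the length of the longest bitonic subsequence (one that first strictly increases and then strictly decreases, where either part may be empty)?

7

inc[i] = longest strictly increasing subsequence ending at i; dec[i] = longest strictly decreasing subsequence starting at i:
i:      1  2  3  4  5  6  7  8  9 10 11
a[i]:  12 21 19  3 16 14 11 23  1  8 23
inc:    1  2  2  1  2  2  2  3  1  2  3
dec:    3  6  5  2  4  3  2  2  1  1  1
Best peak at i=2 (value 21): inc=2, dec=6, length 2+6−1 = 7.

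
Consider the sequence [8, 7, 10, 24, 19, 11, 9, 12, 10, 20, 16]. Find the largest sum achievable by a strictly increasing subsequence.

Let S[i] be the best sum of a strictly increasing subsequence ending at i:
i:      1  2  3  4  5  6  7  8  9 10 11
a[i]:   8  7 10 24 19 11  9 12 10 20 16
S:      8  7 18 42 37 29 17 41 27 61 57
Maximum is 61 (e.g. 8 + 10 + 11 + 12 + 20).

61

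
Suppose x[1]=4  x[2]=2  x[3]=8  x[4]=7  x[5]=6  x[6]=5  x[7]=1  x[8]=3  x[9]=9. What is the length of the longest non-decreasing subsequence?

Track the smallest tail for each achievable length (allowing ties):
4 → extends → [4]
2 → replaces 4 → [2]
8 → extends → [2, 8]
7 → replaces 8 → [2, 7]
6 → replaces 7 → [2, 6]
5 → replaces 6 → [2, 5]
1 → replaces 2 → [1, 5]
3 → replaces 5 → [1, 3]
9 → extends → [1, 3, 9]
Three tails, so the longest non-decreasing subsequence has length 3 (e.g. 4, 8, 9).

3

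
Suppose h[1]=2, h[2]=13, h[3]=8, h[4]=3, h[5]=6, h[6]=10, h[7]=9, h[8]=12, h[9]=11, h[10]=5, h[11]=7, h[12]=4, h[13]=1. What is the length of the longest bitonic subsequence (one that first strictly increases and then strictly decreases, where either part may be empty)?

9

inc[i] = longest strictly increasing subsequence ending at i; dec[i] = longest strictly decreasing subsequence starting at i:
i:      1  2  3  4  5  6  7  8  9 10 11 12 13
h[i]:   2 13  8  3  6 10  9 12 11  5  7  4  1
inc:    1  2  2  2  3  4  4  5  5  3  4  3  1
dec:    2  6  5  2  4  5  4  5  4  3  3  2  1
Best peak at i=8 (value 12): inc=5, dec=5, length 5+5−1 = 9.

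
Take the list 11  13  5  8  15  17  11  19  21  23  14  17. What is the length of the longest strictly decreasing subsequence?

2

Negate each value so 'decreasing' becomes 'increasing', then run patience tails on the negated sequence:
-11 → extends → [-11]
-13 → replaces -11 → [-13]
-5 → extends → [-13, -5]
-8 → replaces -5 → [-13, -8]
-15 → replaces -13 → [-15, -8]
-17 → replaces -15 → [-17, -8]
-11 → replaces -8 → [-17, -11]
-19 → replaces -17 → [-19, -11]
-21 → replaces -19 → [-21, -11]
-23 → replaces -21 → [-23, -11]
-14 → replaces -11 → [-23, -14]
-17 → replaces -14 → [-23, -17]
Two tails, so the longest strictly decreasing subsequence of the original has length 2.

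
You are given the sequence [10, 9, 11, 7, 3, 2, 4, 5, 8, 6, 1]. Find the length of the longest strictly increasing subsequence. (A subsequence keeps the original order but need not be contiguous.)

Let dp[i] be the length of the longest such subsequence ending at index i:
i:      1  2  3  4  5  6  7  8  9 10 11
a[i]:  10  9 11  7  3  2  4  5  8  6  1
dp:     1  1  2  1  1  1  2  3  4  4  1
Maximum dp value is 4.

4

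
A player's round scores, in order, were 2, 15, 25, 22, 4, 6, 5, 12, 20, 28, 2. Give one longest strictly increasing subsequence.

2, 4, 6, 12, 20, 28

Patience tails give the LIS length; then backtrack through the dp parents:
2 → extends → [2]
15 → extends → [2, 15]
25 → extends → [2, 15, 25]
22 → replaces 25 → [2, 15, 22]
4 → replaces 15 → [2, 4, 22]
6 → replaces 22 → [2, 4, 6]
5 → replaces 6 → [2, 4, 5]
12 → extends → [2, 4, 5, 12]
20 → extends → [2, 4, 5, 12, 20]
28 → extends → [2, 4, 5, 12, 20, 28]
2 → already a tail → [2, 4, 5, 12, 20, 28]
Length 6; one witness is 2, 4, 6, 12, 20, 28.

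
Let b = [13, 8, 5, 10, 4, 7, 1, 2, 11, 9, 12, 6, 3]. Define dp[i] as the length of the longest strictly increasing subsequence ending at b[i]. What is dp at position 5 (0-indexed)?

2

dp[i] = 1 + max{dp[j] : j<i, b[j]<b[i]} (or 1 if no such j):
i:      0  1  2  3  4  5  6  7  8  9 10 11 12
b[i]:  13  8  5 10  4  7  1  2 11  9 12  6  3
dp:     1  1  1  2  1  2  1  2  3  3  4  3  3
At index 5 the value is 2.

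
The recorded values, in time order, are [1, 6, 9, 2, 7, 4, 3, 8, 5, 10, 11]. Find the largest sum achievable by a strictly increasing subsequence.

Let S[i] be the best sum of a strictly increasing subsequence ending at i:
i:      1  2  3  4  5  6  7  8  9 10 11
a[i]:   1  6  9  2  7  4  3  8  5 10 11
S:      1  7 16  3 14  7  6 22 12 32 43
Maximum is 43 (e.g. 1 + 6 + 7 + 8 + 10 + 11).

43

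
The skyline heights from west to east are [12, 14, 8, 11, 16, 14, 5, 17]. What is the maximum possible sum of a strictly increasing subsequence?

59

Let S[i] be the best sum of a strictly increasing subsequence ending at i:
i:      1  2  3  4  5  6  7  8
a[i]:  12 14  8 11 16 14  5 17
S:     12 26  8 19 42 33  5 59
Maximum is 59 (e.g. 12 + 14 + 16 + 17).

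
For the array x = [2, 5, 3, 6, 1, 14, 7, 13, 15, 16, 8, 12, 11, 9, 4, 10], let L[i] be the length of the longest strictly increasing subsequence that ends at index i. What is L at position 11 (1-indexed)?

5

dp[i] = 1 + max{dp[j] : j<i, x[j]<x[i]} (or 1 if no such j):
i:      1  2  3  4  5  6  7  8  9 10 11 12 13 14 15 16
x[i]:   2  5  3  6  1 14  7 13 15 16  8 12 11  9  4 10
dp:     1  2  2  3  1  4  4  5  6  7  5  6  6  6  3  7
At index 11 the value is 5.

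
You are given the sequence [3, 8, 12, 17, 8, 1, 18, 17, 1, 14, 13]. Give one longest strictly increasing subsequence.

Patience tails give the LIS length; then backtrack through the dp parents:
3 → extends → [3]
8 → extends → [3, 8]
12 → extends → [3, 8, 12]
17 → extends → [3, 8, 12, 17]
8 → already a tail → [3, 8, 12, 17]
1 → replaces 3 → [1, 8, 12, 17]
18 → extends → [1, 8, 12, 17, 18]
17 → already a tail → [1, 8, 12, 17, 18]
1 → already a tail → [1, 8, 12, 17, 18]
14 → replaces 17 → [1, 8, 12, 14, 18]
13 → replaces 14 → [1, 8, 12, 13, 18]
Length 5; one witness is 3, 8, 12, 17, 18.

3, 8, 12, 17, 18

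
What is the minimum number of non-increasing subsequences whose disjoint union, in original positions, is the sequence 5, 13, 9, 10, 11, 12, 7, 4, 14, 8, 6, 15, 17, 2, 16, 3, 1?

8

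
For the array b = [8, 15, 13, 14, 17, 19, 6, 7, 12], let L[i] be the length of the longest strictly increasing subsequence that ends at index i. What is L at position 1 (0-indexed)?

dp[i] = 1 + max{dp[j] : j<i, b[j]<b[i]} (or 1 if no such j):
i:      0  1  2  3  4  5  6  7  8
b[i]:   8 15 13 14 17 19  6  7 12
dp:     1  2  2  3  4  5  1  2  3
At index 1 the value is 2.

2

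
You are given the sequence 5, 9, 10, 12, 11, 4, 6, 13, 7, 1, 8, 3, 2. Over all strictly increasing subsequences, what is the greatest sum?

Let S[i] be the best sum of a strictly increasing subsequence ending at i:
i:      1  2  3  4  5  6  7  8  9 10 11 12 13
a[i]:   5  9 10 12 11  4  6 13  7  1  8  3  2
S:      5 14 24 36 35  4 11 49 18  1 26  4  3
Maximum is 49 (e.g. 5 + 9 + 10 + 12 + 13).

49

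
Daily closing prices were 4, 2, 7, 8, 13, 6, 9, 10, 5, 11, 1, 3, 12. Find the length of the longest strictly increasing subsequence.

Let dp[i] be the length of the longest such subsequence ending at index i:
i:      1  2  3  4  5  6  7  8  9 10 11 12 13
a[i]:   4  2  7  8 13  6  9 10  5 11  1  3 12
dp:     1  1  2  3  4  2  4  5  2  6  1  2  7
Maximum dp value is 7.

7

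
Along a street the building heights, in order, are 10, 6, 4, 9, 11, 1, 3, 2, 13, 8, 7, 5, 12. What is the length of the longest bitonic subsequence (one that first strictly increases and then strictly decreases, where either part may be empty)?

7

inc[i] = longest strictly increasing subsequence ending at i; dec[i] = longest strictly decreasing subsequence starting at i:
i:      1  2  3  4  5  6  7  8  9 10 11 12 13
a[i]:  10  6  4  9 11  1  3  2 13  8  7  5 12
inc:    1  1  1  2  3  1  2  2  4  3  3  3  4
dec:    5  4  3  4  4  1  2  1  4  3  2  1  1
Best peak at i=9 (value 13): inc=4, dec=4, length 4+4−1 = 7.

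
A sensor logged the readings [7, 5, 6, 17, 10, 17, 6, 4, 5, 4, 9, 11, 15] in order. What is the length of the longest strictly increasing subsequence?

Let dp[i] be the length of the longest such subsequence ending at index i:
i:      1  2  3  4  5  6  7  8  9 10 11 12 13
a[i]:   7  5  6 17 10 17  6  4  5  4  9 11 15
dp:     1  1  2  3  3  4  2  1  2  1  3  4  5
Maximum dp value is 5.

5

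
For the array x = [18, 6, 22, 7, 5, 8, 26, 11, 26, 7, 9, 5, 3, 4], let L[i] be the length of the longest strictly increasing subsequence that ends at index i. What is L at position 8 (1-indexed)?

4

dp[i] = 1 + max{dp[j] : j<i, x[j]<x[i]} (or 1 if no such j):
i:      1  2  3  4  5  6  7  8  9 10 11 12 13 14
x[i]:  18  6 22  7  5  8 26 11 26  7  9  5  3  4
dp:     1  1  2  2  1  3  4  4  5  2  4  1  1  2
At index 8 the value is 4.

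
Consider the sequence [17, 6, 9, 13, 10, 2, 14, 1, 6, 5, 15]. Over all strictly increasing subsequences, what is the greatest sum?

Let S[i] be the best sum of a strictly increasing subsequence ending at i:
i:      1  2  3  4  5  6  7  8  9 10 11
a[i]:  17  6  9 13 10  2 14  1  6  5 15
S:     17  6 15 28 25  2 42  1  8  7 57
Maximum is 57 (e.g. 6 + 9 + 13 + 14 + 15).

57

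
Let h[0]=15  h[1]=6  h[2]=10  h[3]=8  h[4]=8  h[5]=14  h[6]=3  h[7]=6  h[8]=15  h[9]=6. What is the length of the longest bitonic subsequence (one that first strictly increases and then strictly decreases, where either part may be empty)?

5

inc[i] = longest strictly increasing subsequence ending at i; dec[i] = longest strictly decreasing subsequence starting at i:
i:      0  1  2  3  4  5  6  7  8  9
h[i]:  15  6 10  8  8 14  3  6 15  6
inc:    1  1  2  2  2  3  1  2  4  2
dec:    4  2  3  2  2  2  1  1  2  1
Best peak at i=8 (value 15): inc=4, dec=2, length 4+2−1 = 5.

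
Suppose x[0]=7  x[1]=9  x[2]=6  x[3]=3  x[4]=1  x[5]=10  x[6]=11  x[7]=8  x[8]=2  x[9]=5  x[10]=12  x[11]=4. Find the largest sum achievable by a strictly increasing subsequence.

49

Let S[i] be the best sum of a strictly increasing subsequence ending at i:
i:      0  1  2  3  4  5  6  7  8  9 10 11
x[i]:   7  9  6  3  1 10 11  8  2  5 12  4
S:      7 16  6  3  1 26 37 15  3  8 49  7
Maximum is 49 (e.g. 7 + 9 + 10 + 11 + 12).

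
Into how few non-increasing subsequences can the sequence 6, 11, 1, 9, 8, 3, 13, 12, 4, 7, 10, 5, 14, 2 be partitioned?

Place each on the leftmost legal pile:
6 → new pile 1 (tops now [6])
11 → new pile 2 (tops now [6, 11])
1 → pile 1 (tops now [1, 11])
9 → pile 2 (tops now [1, 9])
8 → pile 2 (tops now [1, 8])
3 → pile 2 (tops now [1, 3])
13 → new pile 3 (tops now [1, 3, 13])
12 → pile 3 (tops now [1, 3, 12])
4 → pile 3 (tops now [1, 3, 4])
7 → new pile 4 (tops now [1, 3, 4, 7])
10 → new pile 5 (tops now [1, 3, 4, 7, 10])
5 → pile 4 (tops now [1, 3, 4, 5, 10])
14 → new pile 6 (tops now [1, 3, 4, 5, 10, 14])
2 → pile 2 (tops now [1, 2, 4, 5, 10, 14])
Six piles.

6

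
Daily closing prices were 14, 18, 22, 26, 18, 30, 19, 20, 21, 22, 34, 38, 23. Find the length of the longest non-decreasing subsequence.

9

Let dp[i] be the length of the longest such subsequence ending at index i:
i:      1  2  3  4  5  6  7  8  9 10 11 12 13
a[i]:  14 18 22 26 18 30 19 20 21 22 34 38 23
dp:     1  2  3  4  3  5  4  5  6  7  8  9  8
Maximum dp value is 9.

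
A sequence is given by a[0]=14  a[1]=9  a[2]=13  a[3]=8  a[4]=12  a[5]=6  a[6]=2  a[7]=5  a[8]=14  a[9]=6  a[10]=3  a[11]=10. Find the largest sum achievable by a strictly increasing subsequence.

Let S[i] be the best sum of a strictly increasing subsequence ending at i:
i:      0  1  2  3  4  5  6  7  8  9 10 11
a[i]:  14  9 13  8 12  6  2  5 14  6  3 10
S:     14  9 22  8 21  6  2  7 36 13  5 23
Maximum is 36 (e.g. 9 + 13 + 14).

36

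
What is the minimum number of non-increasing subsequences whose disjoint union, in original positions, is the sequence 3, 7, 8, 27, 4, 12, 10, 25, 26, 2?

Place each on the leftmost legal pile:
3 → new pile 1 (tops now [3])
7 → new pile 2 (tops now [3, 7])
8 → new pile 3 (tops now [3, 7, 8])
27 → new pile 4 (tops now [3, 7, 8, 27])
4 → pile 2 (tops now [3, 4, 8, 27])
12 → pile 4 (tops now [3, 4, 8, 12])
10 → pile 4 (tops now [3, 4, 8, 10])
25 → new pile 5 (tops now [3, 4, 8, 10, 25])
26 → new pile 6 (tops now [3, 4, 8, 10, 25, 26])
2 → pile 1 (tops now [2, 4, 8, 10, 25, 26])
Six piles.

6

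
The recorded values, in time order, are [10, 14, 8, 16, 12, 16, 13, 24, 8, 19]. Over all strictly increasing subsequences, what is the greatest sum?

Let S[i] be the best sum of a strictly increasing subsequence ending at i:
i:      1  2  3  4  5  6  7  8  9 10
a[i]:  10 14  8 16 12 16 13 24  8 19
S:     10 24  8 40 22 40 35 64  8 59
Maximum is 64 (e.g. 10 + 14 + 16 + 24).

64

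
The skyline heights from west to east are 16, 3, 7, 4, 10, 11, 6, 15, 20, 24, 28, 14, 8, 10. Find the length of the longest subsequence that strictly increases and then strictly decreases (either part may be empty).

10

inc[i] = longest strictly increasing subsequence ending at i; dec[i] = longest strictly decreasing subsequence starting at i:
i:      1  2  3  4  5  6  7  8  9 10 11 12 13 14
a[i]:  16  3  7  4 10 11  6 15 20 24 28 14  8 10
inc:    1  1  2  2  3  4  3  5  6  7  8  5  4  5
dec:    4  1  2  1  2  2  1  3  3  3  3  2  1  1
Best peak at i=11 (value 28): inc=8, dec=3, length 8+3−1 = 10.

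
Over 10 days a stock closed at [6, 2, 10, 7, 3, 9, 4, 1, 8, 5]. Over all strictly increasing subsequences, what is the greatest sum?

22

Let S[i] be the best sum of a strictly increasing subsequence ending at i:
i:      1  2  3  4  5  6  7  8  9 10
a[i]:   6  2 10  7  3  9  4  1  8  5
S:      6  2 16 13  5 22  9  1 21 14
Maximum is 22 (e.g. 6 + 7 + 9).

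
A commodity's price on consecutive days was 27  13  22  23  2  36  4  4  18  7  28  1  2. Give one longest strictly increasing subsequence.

13, 22, 23, 36

Patience tails give the LIS length; then backtrack through the dp parents:
27 → extends → [27]
13 → replaces 27 → [13]
22 → extends → [13, 22]
23 → extends → [13, 22, 23]
2 → replaces 13 → [2, 22, 23]
36 → extends → [2, 22, 23, 36]
4 → replaces 22 → [2, 4, 23, 36]
4 → already a tail → [2, 4, 23, 36]
18 → replaces 23 → [2, 4, 18, 36]
7 → replaces 18 → [2, 4, 7, 36]
28 → replaces 36 → [2, 4, 7, 28]
1 → replaces 2 → [1, 4, 7, 28]
2 → replaces 4 → [1, 2, 7, 28]
Length 4; one witness is 13, 22, 23, 36.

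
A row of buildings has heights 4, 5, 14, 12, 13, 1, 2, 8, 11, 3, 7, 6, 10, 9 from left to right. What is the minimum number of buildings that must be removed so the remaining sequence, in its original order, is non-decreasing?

Fewest deletions = n − (longest non-decreasing subsequence).
Patience tails:
4 → extends → [4]
5 → extends → [4, 5]
14 → extends → [4, 5, 14]
12 → replaces 14 → [4, 5, 12]
13 → extends → [4, 5, 12, 13]
1 → replaces 4 → [1, 5, 12, 13]
2 → replaces 5 → [1, 2, 12, 13]
8 → replaces 12 → [1, 2, 8, 13]
11 → replaces 13 → [1, 2, 8, 11]
3 → replaces 8 → [1, 2, 3, 11]
7 → replaces 11 → [1, 2, 3, 7]
6 → replaces 7 → [1, 2, 3, 6]
10 → extends → [1, 2, 3, 6, 10]
9 → replaces 10 → [1, 2, 3, 6, 9]
Longest non-decreasing subsequence has length 5, so deletions = 14 − 5 = 9.

9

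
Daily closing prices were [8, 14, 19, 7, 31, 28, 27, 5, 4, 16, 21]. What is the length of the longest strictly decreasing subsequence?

5

Negate each value so 'decreasing' becomes 'increasing', then run patience tails on the negated sequence:
-8 → extends → [-8]
-14 → replaces -8 → [-14]
-19 → replaces -14 → [-19]
-7 → extends → [-19, -7]
-31 → replaces -19 → [-31, -7]
-28 → replaces -7 → [-31, -28]
-27 → extends → [-31, -28, -27]
-5 → extends → [-31, -28, -27, -5]
-4 → extends → [-31, -28, -27, -5, -4]
-16 → replaces -5 → [-31, -28, -27, -16, -4]
-21 → replaces -16 → [-31, -28, -27, -21, -4]
Five tails, so the longest strictly decreasing subsequence of the original has length 5.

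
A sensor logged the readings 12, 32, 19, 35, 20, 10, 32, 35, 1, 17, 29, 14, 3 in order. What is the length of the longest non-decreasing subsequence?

5

Let dp[i] be the length of the longest such subsequence ending at index i:
i:      1  2  3  4  5  6  7  8  9 10 11 12 13
a[i]:  12 32 19 35 20 10 32 35  1 17 29 14  3
dp:     1  2  2  3  3  1  4  5  1  2  4  2  2
Maximum dp value is 5.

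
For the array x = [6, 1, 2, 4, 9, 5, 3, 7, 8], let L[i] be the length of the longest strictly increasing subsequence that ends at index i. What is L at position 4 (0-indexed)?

4

dp[i] = 1 + max{dp[j] : j<i, x[j]<x[i]} (or 1 if no such j):
i:     0 1 2 3 4 5 6 7 8
x[i]:  6 1 2 4 9 5 3 7 8
dp:    1 1 2 3 4 4 3 5 6
At index 4 the value is 4.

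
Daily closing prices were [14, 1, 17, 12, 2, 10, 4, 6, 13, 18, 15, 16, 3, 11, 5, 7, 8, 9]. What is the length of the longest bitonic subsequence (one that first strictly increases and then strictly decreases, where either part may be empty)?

9

inc[i] = longest strictly increasing subsequence ending at i; dec[i] = longest strictly decreasing subsequence starting at i:
i:      1  2  3  4  5  6  7  8  9 10 11 12 13 14 15 16 17 18
a[i]:  14  1 17 12  2 10  4  6 13 18 15 16  3 11  5  7  8  9
inc:    1  1  2  2  2  3  3  4  5  6  6  7  3  5  4  5  6  7
dec:    5  1  5  4  1  3  2  2  3  4  3  3  1  2  1  1  1  1
Best peak at i=10 (value 18): inc=6, dec=4, length 6+4−1 = 9.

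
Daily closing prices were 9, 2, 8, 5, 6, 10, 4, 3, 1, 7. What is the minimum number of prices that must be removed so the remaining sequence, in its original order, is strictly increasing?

Fewest deletions = n − (longest strictly increasing subsequence).
Patience tails:
9 → extends → [9]
2 → replaces 9 → [2]
8 → extends → [2, 8]
5 → replaces 8 → [2, 5]
6 → extends → [2, 5, 6]
10 → extends → [2, 5, 6, 10]
4 → replaces 5 → [2, 4, 6, 10]
3 → replaces 4 → [2, 3, 6, 10]
1 → replaces 2 → [1, 3, 6, 10]
7 → replaces 10 → [1, 3, 6, 7]
Longest strictly increasing subsequence has length 4, so deletions = 10 − 4 = 6.

6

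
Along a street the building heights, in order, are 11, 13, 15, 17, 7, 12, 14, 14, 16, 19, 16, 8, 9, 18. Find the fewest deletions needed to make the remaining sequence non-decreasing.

7

Fewest deletions = n − (longest non-decreasing subsequence).
Patience tails:
11 → extends → [11]
13 → extends → [11, 13]
15 → extends → [11, 13, 15]
17 → extends → [11, 13, 15, 17]
7 → replaces 11 → [7, 13, 15, 17]
12 → replaces 13 → [7, 12, 15, 17]
14 → replaces 15 → [7, 12, 14, 17]
14 → replaces 17 → [7, 12, 14, 14]
16 → extends → [7, 12, 14, 14, 16]
19 → extends → [7, 12, 14, 14, 16, 19]
16 → replaces 19 → [7, 12, 14, 14, 16, 16]
8 → replaces 12 → [7, 8, 14, 14, 16, 16]
9 → replaces 14 → [7, 8, 9, 14, 16, 16]
18 → extends → [7, 8, 9, 14, 16, 16, 18]
Longest non-decreasing subsequence has length 7, so deletions = 14 − 7 = 7.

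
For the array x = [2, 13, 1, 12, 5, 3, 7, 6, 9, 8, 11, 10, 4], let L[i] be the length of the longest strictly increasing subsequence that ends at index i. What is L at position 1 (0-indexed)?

2

dp[i] = 1 + max{dp[j] : j<i, x[j]<x[i]} (or 1 if no such j):
i:      0  1  2  3  4  5  6  7  8  9 10 11 12
x[i]:   2 13  1 12  5  3  7  6  9  8 11 10  4
dp:     1  2  1  2  2  2  3  3  4  4  5  5  3
At index 1 the value is 2.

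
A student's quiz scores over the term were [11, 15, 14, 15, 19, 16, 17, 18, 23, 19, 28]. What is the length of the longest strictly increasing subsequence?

8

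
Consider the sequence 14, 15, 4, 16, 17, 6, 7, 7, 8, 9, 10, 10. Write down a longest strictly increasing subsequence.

4, 6, 7, 8, 9, 10

Patience tails give the LIS length; then backtrack through the dp parents:
14 → extends → [14]
15 → extends → [14, 15]
4 → replaces 14 → [4, 15]
16 → extends → [4, 15, 16]
17 → extends → [4, 15, 16, 17]
6 → replaces 15 → [4, 6, 16, 17]
7 → replaces 16 → [4, 6, 7, 17]
7 → already a tail → [4, 6, 7, 17]
8 → replaces 17 → [4, 6, 7, 8]
9 → extends → [4, 6, 7, 8, 9]
10 → extends → [4, 6, 7, 8, 9, 10]
10 → already a tail → [4, 6, 7, 8, 9, 10]
Length 6; one witness is 4, 6, 7, 8, 9, 10.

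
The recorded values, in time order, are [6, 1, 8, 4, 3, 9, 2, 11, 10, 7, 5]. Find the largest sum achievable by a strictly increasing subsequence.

34

Let S[i] be the best sum of a strictly increasing subsequence ending at i:
i:      1  2  3  4  5  6  7  8  9 10 11
a[i]:   6  1  8  4  3  9  2 11 10  7  5
S:      6  1 14  5  4 23  3 34 33 13 10
Maximum is 34 (e.g. 6 + 8 + 9 + 11).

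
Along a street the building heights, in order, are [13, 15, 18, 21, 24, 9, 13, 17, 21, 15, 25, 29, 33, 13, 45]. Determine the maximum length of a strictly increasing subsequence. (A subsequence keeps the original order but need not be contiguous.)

Let dp[i] be the length of the longest such subsequence ending at index i:
i:      1  2  3  4  5  6  7  8  9 10 11 12 13 14 15
a[i]:  13 15 18 21 24  9 13 17 21 15 25 29 33 13 45
dp:     1  2  3  4  5  1  2  3  4  3  6  7  8  2  9
Maximum dp value is 9.

9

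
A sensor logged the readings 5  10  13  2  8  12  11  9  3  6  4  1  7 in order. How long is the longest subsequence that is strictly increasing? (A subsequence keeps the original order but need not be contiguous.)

Track the smallest tail for each achievable length (strict):
5 → extends → [5]
10 → extends → [5, 10]
13 → extends → [5, 10, 13]
2 → replaces 5 → [2, 10, 13]
8 → replaces 10 → [2, 8, 13]
12 → replaces 13 → [2, 8, 12]
11 → replaces 12 → [2, 8, 11]
9 → replaces 11 → [2, 8, 9]
3 → replaces 8 → [2, 3, 9]
6 → replaces 9 → [2, 3, 6]
4 → replaces 6 → [2, 3, 4]
1 → replaces 2 → [1, 3, 4]
7 → extends → [1, 3, 4, 7]
Four tails, so the longest strictly increasing subsequence has length 4 (e.g. 2, 3, 6, 7).

4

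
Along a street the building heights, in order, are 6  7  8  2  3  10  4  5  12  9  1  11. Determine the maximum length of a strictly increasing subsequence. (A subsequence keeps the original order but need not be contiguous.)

6

Track the smallest tail for each achievable length (strict):
6 → extends → [6]
7 → extends → [6, 7]
8 → extends → [6, 7, 8]
2 → replaces 6 → [2, 7, 8]
3 → replaces 7 → [2, 3, 8]
10 → extends → [2, 3, 8, 10]
4 → replaces 8 → [2, 3, 4, 10]
5 → replaces 10 → [2, 3, 4, 5]
12 → extends → [2, 3, 4, 5, 12]
9 → replaces 12 → [2, 3, 4, 5, 9]
1 → replaces 2 → [1, 3, 4, 5, 9]
11 → extends → [1, 3, 4, 5, 9, 11]
Six tails, so the longest strictly increasing subsequence has length 6 (e.g. 2, 3, 4, 5, 9, 11).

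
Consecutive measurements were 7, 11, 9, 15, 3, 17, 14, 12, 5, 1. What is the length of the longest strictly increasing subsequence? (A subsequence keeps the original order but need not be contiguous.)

Let dp[i] be the length of the longest such subsequence ending at index i:
i:      1  2  3  4  5  6  7  8  9 10
a[i]:   7 11  9 15  3 17 14 12  5  1
dp:     1  2  2  3  1  4  3  3  2  1
Maximum dp value is 4.

4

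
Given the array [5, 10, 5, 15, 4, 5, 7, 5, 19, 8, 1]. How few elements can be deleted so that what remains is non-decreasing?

Fewest deletions = n − (longest non-decreasing subsequence).
Patience tails:
5 → extends → [5]
10 → extends → [5, 10]
5 → replaces 10 → [5, 5]
15 → extends → [5, 5, 15]
4 → replaces 5 → [4, 5, 15]
5 → replaces 15 → [4, 5, 5]
7 → extends → [4, 5, 5, 7]
5 → replaces 7 → [4, 5, 5, 5]
19 → extends → [4, 5, 5, 5, 19]
8 → replaces 19 → [4, 5, 5, 5, 8]
1 → replaces 4 → [1, 5, 5, 5, 8]
Longest non-decreasing subsequence has length 5, so deletions = 11 − 5 = 6.

6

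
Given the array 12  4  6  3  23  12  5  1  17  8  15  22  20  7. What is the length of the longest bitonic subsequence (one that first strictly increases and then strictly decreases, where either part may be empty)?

7

inc[i] = longest strictly increasing subsequence ending at i; dec[i] = longest strictly decreasing subsequence starting at i:
i:      1  2  3  4  5  6  7  8  9 10 11 12 13 14
a[i]:  12  4  6  3 23 12  5  1 17  8 15 22 20  7
inc:    1  1  2  1  3  3  2  1  4  3  4  5  5  3
dec:    4  3  3  2  4  3  2  1  3  2  2  3  2  1
Best peak at i=12 (value 22): inc=5, dec=3, length 5+3−1 = 7.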